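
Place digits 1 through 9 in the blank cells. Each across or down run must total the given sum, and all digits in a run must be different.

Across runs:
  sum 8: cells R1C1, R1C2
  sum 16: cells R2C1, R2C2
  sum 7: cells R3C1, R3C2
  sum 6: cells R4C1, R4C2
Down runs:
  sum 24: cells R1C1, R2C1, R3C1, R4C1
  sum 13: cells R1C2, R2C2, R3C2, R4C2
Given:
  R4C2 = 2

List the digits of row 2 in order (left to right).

9 7

16 in 2 cells must be {7,9}.
R2C2 = 7: the only remaining digit allowed by both the 16 across and the 13 down.
R4C1 = 6 − 2 = 4 completes the 6 across.
R2C1 = 16 − 7 = 9 completes the 16 across.
Nothing is forced directly, so branch on R1C2, whose candidates are 1 or 3. If R1C2 = 1: then R1C1 would have to be in {7} for the 8 across but in {3,5,6,8} for the 24 down — contradiction. So R1C2 = 3.
R1C1 = 8 − 3 = 5 completes the 8 across.
R3C1 = 24 − 18 = 6 completes the 24 down.
R3C2 = 7 − 6 = 1 completes the 7 across.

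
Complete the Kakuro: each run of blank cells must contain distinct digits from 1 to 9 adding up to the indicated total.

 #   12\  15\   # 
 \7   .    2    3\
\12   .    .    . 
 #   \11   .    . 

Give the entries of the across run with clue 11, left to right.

3 in 2 cells must be {1,2}.
R1C1 = 7 − 2 = 5 completes the 7 across.
R2C1 = 12 − 5 = 7 completes the 12 down.
R2C2 = 4: the only remaining digit allowed by both the 12 across and the 15 down.
R2C3 = 12 − 11 = 1 completes the 12 across.
R3C2 = 15 − 6 = 9 completes the 15 down.
R3C3 = 11 − 9 = 2 completes the 11 across.

9 2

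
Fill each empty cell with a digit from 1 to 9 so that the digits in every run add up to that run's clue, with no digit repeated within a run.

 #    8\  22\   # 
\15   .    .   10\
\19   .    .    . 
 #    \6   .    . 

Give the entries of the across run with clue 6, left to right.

The 6 across and the 22 down share only 5, so R3C2 = 5.
R3C3 = 6 − 5 = 1 completes the 6 across.
R2C3 = 10 − 1 = 9 completes the 10 down.
R2C2 = 8: the only remaining digit allowed by both the 19 across and the 22 down.
R1C2 = 22 − 13 = 9 completes the 22 down.
R2C1 = 19 − 17 = 2 completes the 19 across.
R1C1 = 15 − 9 = 6 completes the 15 across.

5 1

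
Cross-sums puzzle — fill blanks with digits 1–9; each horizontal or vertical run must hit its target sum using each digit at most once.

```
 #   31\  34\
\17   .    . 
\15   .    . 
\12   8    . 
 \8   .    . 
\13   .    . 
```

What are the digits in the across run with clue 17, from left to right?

17 in 2 cells must be {8,9}; 34 in 5 cells must be {4,6,7,8,9}.
Given what's placed, R1C1 must be 9 to fit the 17 across and 31 down.
R1C2 = 17 − 9 = 8 completes the 17 across.

9 8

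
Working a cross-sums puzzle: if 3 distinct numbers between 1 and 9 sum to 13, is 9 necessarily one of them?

Counterexample: {1,4,8} sums to 13 without using 9.

No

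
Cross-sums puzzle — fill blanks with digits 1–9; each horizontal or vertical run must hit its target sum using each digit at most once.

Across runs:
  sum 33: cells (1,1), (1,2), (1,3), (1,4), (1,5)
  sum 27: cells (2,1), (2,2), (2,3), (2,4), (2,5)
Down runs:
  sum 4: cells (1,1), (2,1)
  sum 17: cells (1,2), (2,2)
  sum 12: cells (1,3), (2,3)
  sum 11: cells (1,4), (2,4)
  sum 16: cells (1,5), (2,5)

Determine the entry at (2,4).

5

4 in 2 cells must be {1,3}; 17 in 2 cells must be {8,9}; 16 in 2 cells must be {7,9}.
Only 3 fits (1,1) under both its across sum 33 and down sum 4.
(2,1) = 4 − 3 = 1 completes the 4 down.
Nothing is forced directly, so branch on (1,2), whose candidates are 8 or 9. If (1,2) = 8: that forces (2,2) = 9, (2,5) = 7, (1,5) = 9, (1,3) = 7, (1,4) = 6, after which (2,3) would have to be in {2,4,6,8} for the 27 across but in {5} for the 12 down — contradiction. So (1,2) = 9.
(1,5) = 7: the only remaining digit allowed by both the 33 across and the 16 down.
(2,2) = 17 − 9 = 8 completes the 17 down.
(2,5) = 16 − 7 = 9 completes the 16 down.
Given what's placed, (1,3) must be 8 to fit the 33 across and 12 down.
(1,4) = 33 − 27 = 6 completes the 33 across.
(2,3) = 12 − 8 = 4 completes the 12 down.
(2,4) = 27 − 22 = 5 completes the 27 across.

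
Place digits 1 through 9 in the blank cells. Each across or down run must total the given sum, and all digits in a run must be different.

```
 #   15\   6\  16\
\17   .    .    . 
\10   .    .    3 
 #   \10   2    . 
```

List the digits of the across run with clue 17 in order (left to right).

9 3 5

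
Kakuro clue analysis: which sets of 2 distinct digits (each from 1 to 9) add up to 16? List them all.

{7,9}

2 distinct digits from 1–9 sum between 3 and 17.
Only one set works: {7,9}.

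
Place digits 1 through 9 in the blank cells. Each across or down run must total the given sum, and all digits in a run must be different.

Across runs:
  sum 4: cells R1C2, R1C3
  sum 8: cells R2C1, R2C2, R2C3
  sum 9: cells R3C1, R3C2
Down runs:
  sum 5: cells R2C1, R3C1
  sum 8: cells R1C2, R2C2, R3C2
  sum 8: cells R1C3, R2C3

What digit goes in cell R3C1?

4

4 in 2 cells must be {1,3}.
Nothing is forced directly, so branch on R1C2, whose candidates are 1 or 3. If R1C2 = 3: that forces R1C3 = 1, after which R2C3 would have to be in {1,2,3,4,5} for the 8 across but in {7} for the 8 down — contradiction. So R1C2 = 1.
R1C3 = 4 − 1 = 3 completes the 4 across.
R2C3 = 8 − 3 = 5 completes the 8 down.
R2C2 = 2: the only remaining digit allowed by both the 8 across and the 8 down.
R3C2 = 8 − 3 = 5 completes the 8 down.
R2C1 = 8 − 7 = 1 completes the 8 across.
R3C1 = 9 − 5 = 4 completes the 9 across.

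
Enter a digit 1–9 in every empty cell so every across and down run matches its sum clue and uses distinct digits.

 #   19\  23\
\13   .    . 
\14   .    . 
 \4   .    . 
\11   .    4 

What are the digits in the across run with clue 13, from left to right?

6, 7

4 in 2 cells must be {1,3}.
R3C2 = 3: the only remaining digit allowed by both the 4 across and the 23 down.
R4C1 = 11 − 4 = 7 completes the 11 across.
R2C2 = 9: the only remaining digit allowed by both the 14 across and the 23 down.
R3C1 = 4 − 3 = 1 completes the 4 across.
R1C2 = 23 − 16 = 7 completes the 23 down.
R2C1 = 14 − 9 = 5 completes the 14 across.
R1C1 = 13 − 7 = 6 completes the 13 across.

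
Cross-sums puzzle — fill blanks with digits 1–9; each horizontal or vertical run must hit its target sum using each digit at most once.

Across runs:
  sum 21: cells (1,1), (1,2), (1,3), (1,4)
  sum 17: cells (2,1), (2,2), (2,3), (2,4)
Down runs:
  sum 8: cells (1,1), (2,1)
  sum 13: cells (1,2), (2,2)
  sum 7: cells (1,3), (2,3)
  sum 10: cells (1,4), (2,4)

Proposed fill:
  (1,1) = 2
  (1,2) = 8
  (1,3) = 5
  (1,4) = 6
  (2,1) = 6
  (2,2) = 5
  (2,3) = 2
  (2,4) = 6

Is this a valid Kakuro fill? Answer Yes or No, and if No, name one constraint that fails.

No — the down run (1,4)–(2,4) sums to 12, not 10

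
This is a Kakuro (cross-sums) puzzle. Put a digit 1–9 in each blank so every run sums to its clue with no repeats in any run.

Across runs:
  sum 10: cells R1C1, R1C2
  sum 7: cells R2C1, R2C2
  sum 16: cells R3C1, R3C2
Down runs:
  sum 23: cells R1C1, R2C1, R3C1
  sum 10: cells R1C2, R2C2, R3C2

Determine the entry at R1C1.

8

16 in 2 cells must be {7,9}; 23 in 3 cells must be {6,8,9}.
The 7 across and the 23 down share only 6, so R2C1 = 6.
R2C2 = 7 − 6 = 1 completes the 7 across.
Given what's placed, R3C1 must be 9 to fit the 16 across and 23 down.
R3C2 = 16 − 9 = 7 completes the 16 across.
R1C1 = 23 − 15 = 8 completes the 23 down.
R1C2 = 10 − 8 = 2 completes the 10 across.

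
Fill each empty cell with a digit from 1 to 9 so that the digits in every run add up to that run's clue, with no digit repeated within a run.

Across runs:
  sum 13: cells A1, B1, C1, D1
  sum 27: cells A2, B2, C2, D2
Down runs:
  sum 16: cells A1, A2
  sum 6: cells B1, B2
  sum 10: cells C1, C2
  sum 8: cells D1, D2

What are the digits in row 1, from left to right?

7 1 3 2

16 in 2 cells must be {7,9}.
Only 7 fits A1 under both its across sum 13 and down sum 16.
A2 = 16 − 7 = 9 completes the 16 down.
Nothing is forced directly, so branch on B1, whose candidates are 1 or 2. If B1 = 2: that forces B2 = 4, D2 = 6, after which D1 would have to be in {1,3} for the 13 across but in {2} for the 8 down — contradiction. So B1 = 1.
B2 = 6 − 1 = 5 completes the 6 down.
No cell is forced outright now. C2 can only be 6 or 7 (the digits allowed by both its 27 across and its 10 down). If C2 = 6: then C1 would have to be in {2,3} for the 13 across but in {4} for the 10 down — contradiction. So C2 = 7.
C1 = 10 − 7 = 3 completes the 10 down.
D1 = 13 − 11 = 2 completes the 13 across.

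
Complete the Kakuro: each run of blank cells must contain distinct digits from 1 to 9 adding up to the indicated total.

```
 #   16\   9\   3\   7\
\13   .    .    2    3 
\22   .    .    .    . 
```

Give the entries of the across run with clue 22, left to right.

9 8 1 4

16 in 2 cells must be {7,9}; 3 in 2 cells must be {1,2}.
Given what's placed, R1C1 must be 7 to fit the 13 across and 16 down.
R1C2 = 13 − 12 = 1 completes the 13 across.
R2C1 = 16 − 7 = 9 completes the 16 down.
R2C2 = 9 − 1 = 8 completes the 9 down.
R2C3 = 3 − 2 = 1 completes the 3 down.
R2C4 = 22 − 18 = 4 completes the 22 across.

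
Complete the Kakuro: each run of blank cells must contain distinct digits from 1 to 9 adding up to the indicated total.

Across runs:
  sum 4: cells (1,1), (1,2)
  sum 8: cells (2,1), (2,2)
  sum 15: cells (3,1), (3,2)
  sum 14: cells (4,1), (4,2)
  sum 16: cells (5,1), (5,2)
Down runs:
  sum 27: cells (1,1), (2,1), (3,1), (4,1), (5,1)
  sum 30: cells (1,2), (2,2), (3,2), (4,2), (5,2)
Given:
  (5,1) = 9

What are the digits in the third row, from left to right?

6 9

4 in 2 cells must be {1,3}; 16 in 2 cells must be {7,9}.
(5,2) = 16 − 9 = 7 completes the 16 across.
Nothing is forced directly, so branch on (1,1), whose candidates are 1 or 3. If (1,1) = 3: that forces (1,2) = 1, (2,2) = 5, after which (2,1) would have to be in {3} for the 8 across but in {1,2,4,5,6,7,8} for the 27 down — contradiction. So (1,1) = 1.
(1,2) = 4 − 1 = 3 completes the 4 across.
Nothing is forced directly, so branch on (3,2), whose candidates are 6 or 9. If (3,2) = 6: that forces (2,2) = 5, after which (3,1) would have to be in {9} for the 15 across but in {2,3,4,5,6,7,8} for the 27 down — contradiction. So (3,2) = 9.
(3,1) = 15 − 9 = 6 completes the 15 across.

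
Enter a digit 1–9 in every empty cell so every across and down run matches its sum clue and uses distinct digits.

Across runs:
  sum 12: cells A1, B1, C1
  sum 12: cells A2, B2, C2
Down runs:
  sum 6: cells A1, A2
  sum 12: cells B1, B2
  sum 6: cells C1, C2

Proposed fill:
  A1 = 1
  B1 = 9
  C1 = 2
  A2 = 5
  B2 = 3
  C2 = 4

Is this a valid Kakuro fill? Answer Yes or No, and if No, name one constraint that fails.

Across: 1+9+2=12; 5+3+4=12. Down: 1+5=6; 9+3=12; 2+4=6. No digit repeats within any run.

Yes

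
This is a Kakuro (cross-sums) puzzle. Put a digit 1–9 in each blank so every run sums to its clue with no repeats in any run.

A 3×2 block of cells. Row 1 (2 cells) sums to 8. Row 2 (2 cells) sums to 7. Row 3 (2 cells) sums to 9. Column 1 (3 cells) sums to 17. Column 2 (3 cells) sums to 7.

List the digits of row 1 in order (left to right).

6 2

7 in 3 cells must be {1,2,4}.
Nothing is forced directly, so branch on (3,2), whose candidates are 1 or 2 or 4. If (3,2) = 2: that forces (1,2) = 1, (2,2) = 4, (3,1) = 7, after which (1,1) would have to be in {7} for the 8 across but in {1,2,4,6,8,9} for the 17 down — contradiction. If (3,2) = 4: that forces (3,1) = 5, (1,1) = 3, after which (1,2) would have to be in {5} for the 8 across but in {1,2} for the 7 down — contradiction. So (3,2) = 1.
Given what's placed, (1,2) must be 2 to fit the 8 across and 7 down.
(2,2) = 7 − 3 = 4 completes the 7 down.
(3,1) = 9 − 1 = 8 completes the 9 across.
(1,1) = 8 − 2 = 6 completes the 8 across.
(2,1) = 7 − 4 = 3 completes the 7 across.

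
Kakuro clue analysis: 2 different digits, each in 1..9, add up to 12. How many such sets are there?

2 distinct digits from 1–9 sum between 3 and 17.
Enumerating: {3,9}, {4,8}, {5,7}.

3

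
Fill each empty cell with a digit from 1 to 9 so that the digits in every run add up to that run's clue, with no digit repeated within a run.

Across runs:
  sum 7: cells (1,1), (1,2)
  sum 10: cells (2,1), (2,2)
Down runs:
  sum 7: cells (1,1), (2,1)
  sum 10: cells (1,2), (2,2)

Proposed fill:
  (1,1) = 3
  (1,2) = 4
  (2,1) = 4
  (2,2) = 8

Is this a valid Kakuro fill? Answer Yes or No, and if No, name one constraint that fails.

No — the down run (1,2)–(2,2) sums to 12, not 10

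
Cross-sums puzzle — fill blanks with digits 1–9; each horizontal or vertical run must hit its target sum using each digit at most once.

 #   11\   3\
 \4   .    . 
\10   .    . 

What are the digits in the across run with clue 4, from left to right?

4 in 2 cells must be {1,3}; 3 in 2 cells must be {1,2}.
The 4 across and the 11 down share only 3, so R1C1 = 3.
R1C2 = 4 − 3 = 1 completes the 4 across.
R2C1 = 11 − 3 = 8 completes the 11 down.
R2C2 = 10 − 8 = 2 completes the 10 across.

3, 1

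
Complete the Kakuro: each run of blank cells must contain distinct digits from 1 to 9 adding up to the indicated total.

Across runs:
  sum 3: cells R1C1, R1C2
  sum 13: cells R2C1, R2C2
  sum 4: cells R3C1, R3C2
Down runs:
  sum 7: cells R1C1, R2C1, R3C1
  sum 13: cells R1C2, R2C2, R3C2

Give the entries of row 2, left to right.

4 9

3 in 2 cells must be {1,2}; 4 in 2 cells must be {1,3}; 7 in 3 cells must be {1,2,4}.
The 13 across and the 7 down share only 4, so R2C1 = 4.
R2C2 = 13 − 4 = 9 completes the 13 across.
Given what's placed, R3C1 must be 1 to fit the 4 across and 7 down.
R3C2 = 4 − 1 = 3 completes the 4 across.
R1C1 = 7 − 5 = 2 completes the 7 down.
R1C2 = 3 − 2 = 1 completes the 3 across.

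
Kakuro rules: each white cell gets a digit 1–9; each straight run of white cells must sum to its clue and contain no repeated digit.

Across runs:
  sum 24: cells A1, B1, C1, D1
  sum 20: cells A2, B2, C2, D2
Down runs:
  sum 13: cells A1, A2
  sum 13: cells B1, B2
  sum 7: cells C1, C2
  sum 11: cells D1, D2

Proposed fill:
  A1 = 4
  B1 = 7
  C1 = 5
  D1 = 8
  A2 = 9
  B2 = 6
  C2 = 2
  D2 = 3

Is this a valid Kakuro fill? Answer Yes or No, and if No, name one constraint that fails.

Across: 4+7+5+8=24; 9+6+2+3=20. Down: 4+9=13; 7+6=13; 5+2=7; 8+3=11. No digit repeats within any run.

Yes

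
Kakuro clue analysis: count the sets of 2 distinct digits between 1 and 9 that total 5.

2 distinct digits from 1–9 sum between 3 and 17.
Enumerating: {1,4}, {2,3}.

2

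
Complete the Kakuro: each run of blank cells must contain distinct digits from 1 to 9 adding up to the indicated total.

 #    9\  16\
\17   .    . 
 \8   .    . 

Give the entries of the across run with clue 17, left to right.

8 9

17 in 2 cells must be {8,9}; 16 in 2 cells must be {7,9}.
The 17 across and the 9 down share only 8, so R1C1 = 8.
R1C2 = 17 − 8 = 9 completes the 17 across.
R2C1 = 9 − 8 = 1 completes the 9 down.
R2C2 = 8 − 1 = 7 completes the 8 across.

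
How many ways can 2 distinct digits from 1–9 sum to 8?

3

2 distinct digits from 1–9 sum between 3 and 17.
Enumerating: {1,7}, {2,6}, {3,5}.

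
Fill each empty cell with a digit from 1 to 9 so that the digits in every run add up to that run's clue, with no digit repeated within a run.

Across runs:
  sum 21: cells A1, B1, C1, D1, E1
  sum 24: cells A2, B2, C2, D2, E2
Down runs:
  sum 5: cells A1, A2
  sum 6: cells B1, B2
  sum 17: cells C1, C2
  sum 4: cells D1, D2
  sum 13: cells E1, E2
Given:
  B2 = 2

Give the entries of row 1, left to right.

17 in 2 cells must be {8,9}; 4 in 2 cells must be {1,3}.
B1 = 6 − 2 = 4 completes the 6 down.
No cell is forced outright now. D1 can only be 1 or 3 (the digits allowed by both its 21 across and its 4 down). If D1 = 1: that forces D2 = 3, A2 = 4, after which A1 would have to be in {2,3,5,6,7,8,9} for the 21 across but in {1} for the 5 down — contradiction. So D1 = 3.
Given what's placed, C1 must be 8 to fit the 21 across and 17 down.
Given what's placed, E1 must be 5 to fit the 21 across and 13 down.
C2 = 17 − 8 = 9 completes the 17 down.
D2 = 4 − 3 = 1 completes the 4 down.
E2 = 13 − 5 = 8 completes the 13 down.
A1 = 21 − 20 = 1 completes the 21 across.

1 4 8 3 5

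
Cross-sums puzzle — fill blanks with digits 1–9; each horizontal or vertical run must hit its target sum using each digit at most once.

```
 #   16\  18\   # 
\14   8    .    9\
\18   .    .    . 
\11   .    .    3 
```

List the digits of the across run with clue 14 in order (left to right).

R1C2 = 14 − 8 = 6 completes the 14 across.
R2C3 = 9 − 3 = 6 completes the 9 down.
R3C2 = 7: the only remaining digit allowed by both the 11 across and the 18 down.
R2C2 = 18 − 13 = 5 completes the 18 down.
R3C1 = 11 − 10 = 1 completes the 11 across.
R2C1 = 18 − 11 = 7 completes the 18 across.

8 6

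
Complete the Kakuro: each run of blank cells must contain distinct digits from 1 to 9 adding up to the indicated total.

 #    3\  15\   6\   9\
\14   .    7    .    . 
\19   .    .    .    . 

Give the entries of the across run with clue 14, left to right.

3 in 2 cells must be {1,2}.
R2C2 = 15 − 7 = 8 completes the 15 down.
Nothing is forced directly, so branch on R1C1, whose candidates are 1 or 2. If R1C1 = 2: that forces R2C1 = 1, R2C3 = 4, R2C4 = 6, after which R1C3 would have to be in {1,4} for the 14 across but in {2} for the 6 down — contradiction. So R1C1 = 1.
R2C1 = 3 − 1 = 2 completes the 3 down.
No cell is forced outright now. R2C3 can only be 4 or 5 (the digits allowed by both its 19 across and its 6 down). If R2C3 = 5: then R1C3 would have to be in {2,4} for the 14 across but in {1} for the 6 down — contradiction. So R2C3 = 4.
R1C3 = 6 − 4 = 2 completes the 6 down.
R1C4 = 14 − 10 = 4 completes the 14 across.
R2C4 = 19 − 14 = 5 completes the 19 across.

1, 7, 2, 4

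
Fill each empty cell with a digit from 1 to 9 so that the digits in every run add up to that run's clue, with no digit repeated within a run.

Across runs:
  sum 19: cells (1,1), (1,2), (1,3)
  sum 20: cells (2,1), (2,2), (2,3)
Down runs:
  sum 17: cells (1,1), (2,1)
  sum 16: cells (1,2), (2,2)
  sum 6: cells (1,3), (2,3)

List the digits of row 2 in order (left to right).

9, 7, 4

17 in 2 cells must be {8,9}; 16 in 2 cells must be {7,9}.
Nothing is forced directly, so branch on (2,3), whose candidates are 4 or 5. If (2,3) = 5: then (1,3) would have to be in {2,3,4,5,6,7,8,9} for the 19 across but in {1} for the 6 down — contradiction. So (2,3) = 4.
(1,3) = 6 − 4 = 2 completes the 6 down.
Given what's placed, (2,1) must be 9 to fit the 20 across and 17 down.
(2,2) = 20 − 13 = 7 completes the 20 across.
(1,1) = 17 − 9 = 8 completes the 17 down.
(1,2) = 19 − 10 = 9 completes the 19 across.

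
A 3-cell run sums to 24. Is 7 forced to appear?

Yes

The only way to make 24 from 3 distinct digits is {7,8,9}, which contains 7.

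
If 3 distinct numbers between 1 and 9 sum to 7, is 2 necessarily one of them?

Yes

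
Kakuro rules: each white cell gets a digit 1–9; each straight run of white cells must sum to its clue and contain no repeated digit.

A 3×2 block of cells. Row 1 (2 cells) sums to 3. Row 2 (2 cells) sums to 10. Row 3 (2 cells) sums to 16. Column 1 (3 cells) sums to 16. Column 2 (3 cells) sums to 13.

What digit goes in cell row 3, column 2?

3 in 2 cells must be {1,2}; 16 in 2 cells must be {7,9}.
Nothing is forced directly, so branch on (1,1), whose candidates are 1 or 2. If (1,1) = 2: that forces (1,2) = 1, (3,1) = 9, (3,2) = 7, after which (2,1) would have to be in {1,2,3,4,6,7,8,9} for the 10 across but in {5} for the 16 down — contradiction. So (1,1) = 1.
(1,2) = 3 − 1 = 2 completes the 3 across.
Given what's placed, (3,2) must be 7 to fit the 16 across and 13 down.
(2,2) = 13 − 9 = 4 completes the 13 down.
(3,1) = 16 − 7 = 9 completes the 16 across.
(2,1) = 10 − 4 = 6 completes the 10 across.

7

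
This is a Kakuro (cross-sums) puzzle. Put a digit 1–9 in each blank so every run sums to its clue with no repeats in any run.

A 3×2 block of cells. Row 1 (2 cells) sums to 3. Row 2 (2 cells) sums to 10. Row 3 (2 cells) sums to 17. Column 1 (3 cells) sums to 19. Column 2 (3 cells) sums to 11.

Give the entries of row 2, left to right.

3 in 2 cells must be {1,2}; 17 in 2 cells must be {8,9}.
The 3 across and the 19 down share only 2, so (1,1) = 2.
(1,2) = 3 − 2 = 1 completes the 3 across.
Given what's placed, (3,2) must be 8 to fit the 17 across and 11 down.
(2,2) = 11 − 9 = 2 completes the 11 down.
(3,1) = 17 − 8 = 9 completes the 17 across.
(2,1) = 10 − 2 = 8 completes the 10 across.

8, 2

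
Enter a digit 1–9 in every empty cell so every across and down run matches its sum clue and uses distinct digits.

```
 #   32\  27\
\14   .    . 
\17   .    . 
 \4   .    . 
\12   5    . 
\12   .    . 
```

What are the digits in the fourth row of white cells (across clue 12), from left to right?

17 in 2 cells must be {8,9}; 4 in 2 cells must be {1,3}.
Given what's placed, R3C1 must be 3 to fit the 4 across and 32 down.
R3C2 = 4 − 3 = 1 completes the 4 across.
R4C2 = 12 − 5 = 7 completes the 12 across.

5 7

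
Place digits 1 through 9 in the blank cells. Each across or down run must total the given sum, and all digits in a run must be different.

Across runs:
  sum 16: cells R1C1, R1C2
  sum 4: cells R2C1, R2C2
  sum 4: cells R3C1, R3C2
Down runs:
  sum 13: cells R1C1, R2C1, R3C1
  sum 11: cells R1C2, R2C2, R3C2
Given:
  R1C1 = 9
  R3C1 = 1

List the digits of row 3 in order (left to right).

1 3

16 in 2 cells must be {7,9}; 4 in 2 cells must be {1,3}.
R1C2 = 16 − 9 = 7 completes the 16 across.
R2C1 = 13 − 10 = 3 completes the 13 down.
R2C2 = 4 − 3 = 1 completes the 4 across.
R3C2 = 4 − 1 = 3 completes the 4 across.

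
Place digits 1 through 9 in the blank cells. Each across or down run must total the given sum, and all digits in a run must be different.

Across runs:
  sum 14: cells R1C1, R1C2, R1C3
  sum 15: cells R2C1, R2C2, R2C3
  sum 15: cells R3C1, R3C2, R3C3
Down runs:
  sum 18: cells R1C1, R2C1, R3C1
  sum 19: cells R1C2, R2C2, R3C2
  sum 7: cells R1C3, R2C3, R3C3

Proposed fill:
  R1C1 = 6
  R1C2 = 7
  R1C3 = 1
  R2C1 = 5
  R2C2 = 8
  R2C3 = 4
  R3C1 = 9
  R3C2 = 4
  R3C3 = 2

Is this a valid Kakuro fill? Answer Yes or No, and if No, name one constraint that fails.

No — the across run R2C1–R2C3 sums to 17, not 15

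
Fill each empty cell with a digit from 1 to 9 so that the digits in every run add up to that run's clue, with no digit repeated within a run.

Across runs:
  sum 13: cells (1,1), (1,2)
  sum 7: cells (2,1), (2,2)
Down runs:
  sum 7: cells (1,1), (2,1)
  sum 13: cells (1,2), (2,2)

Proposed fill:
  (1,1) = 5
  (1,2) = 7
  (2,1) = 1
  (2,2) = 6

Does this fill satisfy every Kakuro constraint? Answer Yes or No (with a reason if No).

No — the down run (1,1)–(2,1) sums to 6, not 7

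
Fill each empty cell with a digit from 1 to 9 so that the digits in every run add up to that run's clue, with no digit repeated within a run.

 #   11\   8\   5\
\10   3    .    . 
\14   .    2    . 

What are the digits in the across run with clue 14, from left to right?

8, 2, 4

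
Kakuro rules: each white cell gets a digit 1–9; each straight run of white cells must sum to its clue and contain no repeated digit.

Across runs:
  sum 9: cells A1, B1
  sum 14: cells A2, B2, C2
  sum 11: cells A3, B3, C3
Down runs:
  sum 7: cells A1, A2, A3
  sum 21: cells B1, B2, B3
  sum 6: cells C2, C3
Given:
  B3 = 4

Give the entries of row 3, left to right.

2 4 5

7 in 3 cells must be {1,2,4}.
Given what's placed, B1 must be 8 to fit the 9 across and 21 down.
B2 = 21 − 12 = 9 completes the 21 down.
A1 = 9 − 8 = 1 completes the 9 across.
A3 = 2: the only remaining digit allowed by both the 11 across and the 7 down.
C3 = 11 − 6 = 5 completes the 11 across.
A2 = 7 − 3 = 4 completes the 7 down.
C2 = 14 − 13 = 1 completes the 14 across.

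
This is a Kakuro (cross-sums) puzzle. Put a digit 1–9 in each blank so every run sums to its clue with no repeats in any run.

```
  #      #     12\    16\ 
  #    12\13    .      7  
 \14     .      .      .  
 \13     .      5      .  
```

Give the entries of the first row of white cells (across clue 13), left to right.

6 7

R1C2 = 13 − 7 = 6 completes the 13 across.
R2C2 = 12 − 11 = 1 completes the 12 down.
Given what's placed, R3C1 must be 7 to fit the 13 across and 12 down.
R3C3 = 13 − 12 = 1 completes the 13 across.
R2C1 = 12 − 7 = 5 completes the 12 down.
R2C3 = 14 − 6 = 8 completes the 14 across.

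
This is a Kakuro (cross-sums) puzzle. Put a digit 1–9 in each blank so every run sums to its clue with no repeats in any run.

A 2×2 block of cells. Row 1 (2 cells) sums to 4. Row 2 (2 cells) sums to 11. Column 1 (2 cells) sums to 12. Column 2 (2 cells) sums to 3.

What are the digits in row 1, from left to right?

3 1

4 in 2 cells must be {1,3}; 3 in 2 cells must be {1,2}.
The 4 across and the 12 down share only 3, so (1,1) = 3.
(1,2) = 4 − 3 = 1 completes the 4 across.
(2,1) = 12 − 3 = 9 completes the 12 down.
(2,2) = 11 − 9 = 2 completes the 11 across.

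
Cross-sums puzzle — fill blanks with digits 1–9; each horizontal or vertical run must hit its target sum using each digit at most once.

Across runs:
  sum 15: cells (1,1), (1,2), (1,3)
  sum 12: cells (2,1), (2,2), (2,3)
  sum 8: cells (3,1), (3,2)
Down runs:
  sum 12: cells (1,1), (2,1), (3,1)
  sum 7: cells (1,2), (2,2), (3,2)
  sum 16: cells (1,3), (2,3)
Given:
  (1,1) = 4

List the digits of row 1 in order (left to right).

7 in 3 cells must be {1,2,4}; 16 in 2 cells must be {7,9}.
(1,2) = 2: the only remaining digit allowed by both the 15 across and the 7 down.
(1,3) = 15 − 6 = 9 completes the 15 across.
(2,3) = 16 − 9 = 7 completes the 16 down.
Given what's placed, (3,2) must be 1 to fit the 8 across and 7 down.
(2,2) = 7 − 3 = 4 completes the 7 down.
(3,1) = 8 − 1 = 7 completes the 8 across.
(2,1) = 12 − 11 = 1 completes the 12 across.

4, 2, 9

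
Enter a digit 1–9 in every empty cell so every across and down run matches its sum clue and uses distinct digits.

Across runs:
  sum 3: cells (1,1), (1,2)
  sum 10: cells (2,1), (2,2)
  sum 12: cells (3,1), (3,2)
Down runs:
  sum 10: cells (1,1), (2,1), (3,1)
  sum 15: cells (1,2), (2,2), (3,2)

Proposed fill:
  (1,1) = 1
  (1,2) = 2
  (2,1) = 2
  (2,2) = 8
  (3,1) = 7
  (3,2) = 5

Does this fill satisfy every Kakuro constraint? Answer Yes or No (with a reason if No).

Yes

Across: 1+2=3; 2+8=10; 7+5=12. Down: 1+2+7=10; 2+8+5=15. No digit repeats within any run.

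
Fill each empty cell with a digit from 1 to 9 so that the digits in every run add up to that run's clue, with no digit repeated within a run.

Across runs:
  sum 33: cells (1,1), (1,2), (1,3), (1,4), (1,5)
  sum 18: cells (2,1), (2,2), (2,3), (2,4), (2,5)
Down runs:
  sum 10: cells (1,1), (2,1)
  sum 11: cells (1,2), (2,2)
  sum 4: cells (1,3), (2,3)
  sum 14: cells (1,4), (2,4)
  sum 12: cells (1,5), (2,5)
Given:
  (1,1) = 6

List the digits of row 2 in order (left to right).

4 in 2 cells must be {1,3}.
(1,3) = 3: the only remaining digit allowed by both the 33 across and the 4 down.
(2,1) = 10 − 6 = 4 completes the 10 down.
(2,3) = 4 − 3 = 1 completes the 4 down.
Nothing is forced directly, so branch on (1,4), whose candidates are 8 or 9. If (1,4) = 9: that forces (2,4) = 5, after which (2,5) would have to be in {2,6} for the 18 across but in {3,4,5,7,8,9} for the 12 down — contradiction. So (1,4) = 8.
(2,4) = 14 − 8 = 6 completes the 14 down.
Given what's placed, (2,5) must be 5 to fit the 18 across and 12 down.
(1,5) = 12 − 5 = 7 completes the 12 down.
(2,2) = 18 − 16 = 2 completes the 18 across.

4 2 1 6 5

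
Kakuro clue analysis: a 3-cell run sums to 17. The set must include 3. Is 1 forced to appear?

Counterexample: {3,5,9} sums to 17 under that restriction without using 1.

No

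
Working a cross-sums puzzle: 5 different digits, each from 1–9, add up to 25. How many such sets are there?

5 distinct digits from 1–9 sum between 15 and 35.

12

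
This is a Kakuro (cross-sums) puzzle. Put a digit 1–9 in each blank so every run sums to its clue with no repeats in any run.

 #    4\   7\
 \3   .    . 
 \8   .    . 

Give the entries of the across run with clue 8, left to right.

3, 5

3 in 2 cells must be {1,2}; 4 in 2 cells must be {1,3}.
The 3 across and the 4 down share only 1, so R1C1 = 1.
R1C2 = 3 − 1 = 2 completes the 3 across.
R2C1 = 4 − 1 = 3 completes the 4 down.
R2C2 = 8 − 3 = 5 completes the 8 across.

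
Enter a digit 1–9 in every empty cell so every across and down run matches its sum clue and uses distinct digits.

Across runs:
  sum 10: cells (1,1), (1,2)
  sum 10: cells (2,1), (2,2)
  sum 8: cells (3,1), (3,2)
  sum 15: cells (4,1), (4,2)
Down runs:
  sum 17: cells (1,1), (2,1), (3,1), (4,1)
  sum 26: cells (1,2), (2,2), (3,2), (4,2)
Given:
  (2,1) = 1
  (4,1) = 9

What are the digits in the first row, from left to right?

2 8

(2,2) = 10 − 1 = 9 completes the 10 across.
(4,2) = 15 − 9 = 6 completes the 15 across.
No cell is forced outright now. (3,2) can only be 3 or 7 (the digits allowed by both its 8 across and its 26 down). If (3,2) = 7: that forces (1,2) = 4, after which (3,1) would have to be in {1} for the 8 across but in {2,3,4,5} for the 17 down — contradiction. So (3,2) = 3.
(1,2) = 26 − 18 = 8 completes the 26 down.
(3,1) = 8 − 3 = 5 completes the 8 across.
(1,1) = 10 − 8 = 2 completes the 10 across.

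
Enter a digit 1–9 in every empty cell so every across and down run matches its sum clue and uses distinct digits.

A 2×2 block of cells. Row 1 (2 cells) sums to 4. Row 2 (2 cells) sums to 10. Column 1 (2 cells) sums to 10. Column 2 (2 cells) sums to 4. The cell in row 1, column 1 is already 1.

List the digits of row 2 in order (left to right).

9, 1

4 in 2 cells must be {1,3}.
(1,2) = 4 − 1 = 3 completes the 4 across.
(2,1) = 10 − 1 = 9 completes the 10 down.
(2,2) = 10 − 9 = 1 completes the 10 across.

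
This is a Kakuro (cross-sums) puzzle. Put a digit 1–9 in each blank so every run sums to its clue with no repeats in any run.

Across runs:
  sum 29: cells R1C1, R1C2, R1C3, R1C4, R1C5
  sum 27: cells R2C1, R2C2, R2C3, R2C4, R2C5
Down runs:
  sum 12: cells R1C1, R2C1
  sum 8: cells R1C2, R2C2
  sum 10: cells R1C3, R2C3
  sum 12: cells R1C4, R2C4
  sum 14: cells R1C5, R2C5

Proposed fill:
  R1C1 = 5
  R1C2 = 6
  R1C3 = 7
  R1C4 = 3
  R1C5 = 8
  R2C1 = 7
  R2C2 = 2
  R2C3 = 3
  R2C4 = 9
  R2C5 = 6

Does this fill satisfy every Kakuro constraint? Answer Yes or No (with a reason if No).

Across: 5+6+7+3+8=29; 7+2+3+9+6=27. Down: 5+7=12; 6+2=8; 7+3=10; 3+9=12; 8+6=14. No digit repeats within any run.

Yes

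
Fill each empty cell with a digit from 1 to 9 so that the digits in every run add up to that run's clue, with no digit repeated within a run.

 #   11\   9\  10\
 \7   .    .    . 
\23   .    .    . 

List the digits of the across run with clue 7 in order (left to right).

7 in 3 cells must be {1,2,4}; 23 in 3 cells must be {6,8,9}.
Nothing is forced directly, so branch on R1C1, whose candidates are 2 or 4. If R1C1 = 4: then R2C1 would have to be in {6,8,9} for the 23 across but in {7} for the 11 down — contradiction. So R1C1 = 2.
R2C1 = 11 − 2 = 9 completes the 11 down.
Nothing is forced directly, so branch on R2C2, whose candidates are 6 or 8. If R2C2 = 6: then R1C2 would have to be in {1,4} for the 7 across but in {3} for the 9 down — contradiction. So R2C2 = 8.
R1C2 = 9 − 8 = 1 completes the 9 down.
R1C3 = 7 − 3 = 4 completes the 7 across.
R2C3 = 23 − 17 = 6 completes the 23 across.

2, 1, 4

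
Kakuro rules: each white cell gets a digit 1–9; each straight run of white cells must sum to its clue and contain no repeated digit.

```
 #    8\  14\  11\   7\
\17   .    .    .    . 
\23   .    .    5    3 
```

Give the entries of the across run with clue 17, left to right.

2, 5, 6, 4

R1C3 = 11 − 5 = 6 completes the 11 down.
R1C4 = 7 − 3 = 4 completes the 7 down.
R1C2 = 5: the only remaining digit allowed by both the 17 across and the 14 down.
R2C2 = 14 − 5 = 9 completes the 14 down.
R1C1 = 17 − 15 = 2 completes the 17 across.
R2C1 = 23 − 17 = 6 completes the 23 across.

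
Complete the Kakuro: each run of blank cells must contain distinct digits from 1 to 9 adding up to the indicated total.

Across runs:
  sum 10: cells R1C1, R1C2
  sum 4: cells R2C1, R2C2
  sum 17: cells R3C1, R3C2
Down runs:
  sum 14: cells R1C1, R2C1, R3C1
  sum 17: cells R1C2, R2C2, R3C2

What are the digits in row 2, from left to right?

4 in 2 cells must be {1,3}; 17 in 2 cells must be {8,9}.
Nothing is forced directly, so branch on R2C1, whose candidates are 1 or 3. If R2C1 = 3: that forces R2C2 = 1, R3C1 = 9, after which R3C2 would have to be in {8} for the 17 across but in {7,9} for the 17 down — contradiction. So R2C1 = 1.
R2C2 = 4 − 1 = 3 completes the 4 across.
Nothing is forced directly, so branch on R3C1, whose candidates are 8 or 9. If R3C1 = 8: then R1C1 would have to be in {1,2,3,4,6,7,8,9} for the 10 across but in {5} for the 14 down — contradiction. So R3C1 = 9.
R1C1 = 14 − 10 = 4 completes the 14 down.
R1C2 = 10 − 4 = 6 completes the 10 across.
R3C2 = 17 − 9 = 8 completes the 17 across.

1 3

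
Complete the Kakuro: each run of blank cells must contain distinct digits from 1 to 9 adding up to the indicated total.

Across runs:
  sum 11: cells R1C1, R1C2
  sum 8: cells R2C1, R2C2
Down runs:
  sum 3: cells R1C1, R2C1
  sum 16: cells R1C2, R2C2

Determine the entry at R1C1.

2

3 in 2 cells must be {1,2}; 16 in 2 cells must be {7,9}.
The 11 across and the 3 down share only 2, so R1C1 = 2.
R1C2 = 11 − 2 = 9 completes the 11 across.
R2C1 = 3 − 2 = 1 completes the 3 down.
R2C2 = 8 − 1 = 7 completes the 8 across.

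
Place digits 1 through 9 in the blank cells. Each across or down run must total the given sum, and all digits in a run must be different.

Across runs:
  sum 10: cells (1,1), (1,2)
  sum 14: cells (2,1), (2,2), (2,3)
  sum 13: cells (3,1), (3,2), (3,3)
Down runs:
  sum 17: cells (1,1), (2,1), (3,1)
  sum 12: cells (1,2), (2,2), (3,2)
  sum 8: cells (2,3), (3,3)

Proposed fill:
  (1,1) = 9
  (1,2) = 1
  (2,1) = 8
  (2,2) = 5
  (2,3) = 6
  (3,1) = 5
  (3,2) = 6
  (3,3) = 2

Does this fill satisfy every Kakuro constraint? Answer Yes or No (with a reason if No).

No — the down run (1,1)–(3,1) sums to 22, not 17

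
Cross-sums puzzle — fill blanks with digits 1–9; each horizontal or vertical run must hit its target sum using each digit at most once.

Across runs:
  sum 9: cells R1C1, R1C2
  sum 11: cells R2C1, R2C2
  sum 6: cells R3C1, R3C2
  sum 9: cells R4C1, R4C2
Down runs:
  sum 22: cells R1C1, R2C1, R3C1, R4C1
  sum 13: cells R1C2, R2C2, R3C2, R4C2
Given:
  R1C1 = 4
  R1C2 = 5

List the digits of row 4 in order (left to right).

6, 3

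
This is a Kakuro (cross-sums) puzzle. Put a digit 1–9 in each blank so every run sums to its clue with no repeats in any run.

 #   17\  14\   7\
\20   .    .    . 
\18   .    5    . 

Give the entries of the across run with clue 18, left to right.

9, 5, 4

17 in 2 cells must be {8,9}.
R1C2 = 14 − 5 = 9 completes the 14 down.
Given what's placed, R2C1 must be 9 to fit the 18 across and 17 down.
R2C3 = 18 − 14 = 4 completes the 18 across.
R1C1 = 17 − 9 = 8 completes the 17 down.
R1C3 = 20 − 17 = 3 completes the 20 across.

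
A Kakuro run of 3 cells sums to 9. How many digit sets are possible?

3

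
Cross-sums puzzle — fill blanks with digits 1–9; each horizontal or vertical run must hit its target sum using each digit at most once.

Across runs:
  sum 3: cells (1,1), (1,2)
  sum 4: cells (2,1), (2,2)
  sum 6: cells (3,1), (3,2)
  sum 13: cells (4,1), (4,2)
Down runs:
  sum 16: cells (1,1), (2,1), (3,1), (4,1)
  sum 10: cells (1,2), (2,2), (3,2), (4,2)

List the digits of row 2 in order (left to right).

3 in 2 cells must be {1,2}; 4 in 2 cells must be {1,3}; 10 in 4 cells must be {1,2,3,4}.
Only 4 fits (4,2) under both its across sum 13 and down sum 10.
(4,1) = 13 − 4 = 9 completes the 13 across.
Given what's placed, (2,1) must be 1 to fit the 4 across and 16 down.
(2,2) = 4 − 1 = 3 completes the 4 across.

1, 3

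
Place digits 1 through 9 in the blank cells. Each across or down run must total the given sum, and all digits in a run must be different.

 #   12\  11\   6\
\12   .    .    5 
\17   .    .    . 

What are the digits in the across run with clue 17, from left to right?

9 7 1

R2C3 = 6 − 5 = 1 completes the 6 down.
Nothing is forced directly, so branch on R2C1, whose candidates are 7 or 9. If R2C1 = 7: then R1C1 would have to be in {1,3,4,6} for the 12 across but in {5} for the 12 down — contradiction. So R2C1 = 9.
R1C1 = 12 − 9 = 3 completes the 12 down.
R1C2 = 12 − 8 = 4 completes the 12 across.
R2C2 = 17 − 10 = 7 completes the 17 across.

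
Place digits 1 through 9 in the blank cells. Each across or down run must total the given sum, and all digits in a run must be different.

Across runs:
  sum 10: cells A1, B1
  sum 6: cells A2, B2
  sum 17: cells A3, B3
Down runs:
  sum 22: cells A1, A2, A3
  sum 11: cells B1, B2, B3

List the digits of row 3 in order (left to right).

17 in 2 cells must be {8,9}.
The 6 across and the 22 down share only 5, so A2 = 5.
B2 = 6 − 5 = 1 completes the 6 across.
Given what's placed, B3 must be 8 to fit the 17 across and 11 down.
B1 = 11 − 9 = 2 completes the 11 down.
A3 = 17 − 8 = 9 completes the 17 across.
A1 = 10 − 2 = 8 completes the 10 across.

9 8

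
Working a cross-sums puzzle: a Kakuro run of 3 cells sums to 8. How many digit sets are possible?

3 distinct digits from 1–9 sum between 6 and 24.
Enumerating: {1,2,5}, {1,3,4}.

2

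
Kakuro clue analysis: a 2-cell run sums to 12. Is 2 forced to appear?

No

Counterexample: {3,9} sums to 12 without using 2.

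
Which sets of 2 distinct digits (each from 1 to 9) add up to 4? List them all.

2 distinct digits from 1–9 sum between 3 and 17.
Only one set works: {1,3}.

{1,3}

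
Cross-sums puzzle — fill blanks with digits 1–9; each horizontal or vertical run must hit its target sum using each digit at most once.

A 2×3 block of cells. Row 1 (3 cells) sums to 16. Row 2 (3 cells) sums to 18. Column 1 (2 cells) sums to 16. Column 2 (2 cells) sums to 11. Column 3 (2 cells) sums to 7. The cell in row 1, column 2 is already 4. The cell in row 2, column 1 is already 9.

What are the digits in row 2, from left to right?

9, 7, 2

16 in 2 cells must be {7,9}.
(1,1) = 16 − 9 = 7 completes the 16 down.
(1,3) = 16 − 11 = 5 completes the 16 across.
(2,2) = 11 − 4 = 7 completes the 11 down.
(2,3) = 18 − 16 = 2 completes the 18 across.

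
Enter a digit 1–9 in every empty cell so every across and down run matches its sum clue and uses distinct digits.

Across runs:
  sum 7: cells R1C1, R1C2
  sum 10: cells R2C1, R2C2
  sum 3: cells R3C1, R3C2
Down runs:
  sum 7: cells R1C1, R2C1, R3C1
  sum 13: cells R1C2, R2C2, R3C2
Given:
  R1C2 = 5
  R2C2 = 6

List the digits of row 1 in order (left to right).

2 5

3 in 2 cells must be {1,2}; 7 in 3 cells must be {1,2,4}.
R1C1 = 7 − 5 = 2 completes the 7 across.
R2C1 = 10 − 6 = 4 completes the 10 across.
R3C1 = 7 − 6 = 1 completes the 7 down.
R3C2 = 3 − 1 = 2 completes the 3 across.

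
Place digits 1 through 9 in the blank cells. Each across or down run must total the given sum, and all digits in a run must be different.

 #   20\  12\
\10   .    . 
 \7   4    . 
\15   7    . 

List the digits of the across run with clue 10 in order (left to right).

R1C1 = 20 − 11 = 9 completes the 20 down.
R1C2 = 10 − 9 = 1 completes the 10 across.
R2C2 = 7 − 4 = 3 completes the 7 across.
R3C2 = 15 − 7 = 8 completes the 15 across.

9 1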